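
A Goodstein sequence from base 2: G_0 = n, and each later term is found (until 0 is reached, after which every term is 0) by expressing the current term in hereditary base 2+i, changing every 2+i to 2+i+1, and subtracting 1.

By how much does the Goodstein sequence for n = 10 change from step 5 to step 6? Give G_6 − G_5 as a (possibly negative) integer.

79857569

i=0: 10 = 2^(2 + 1) + 2 (b=2); 2→3: 3^(3 + 1) + 3 = 84; 84−1 = 83
i=1: 83 = 3^(3 + 1) + 2 (b=3); 3→4: 4^(4 + 1) + 2 = 1026; 1026−1 = 1025
i=2: 1025 = 4^(4 + 1) + 1 (b=4); 4→5: 5^(5 + 1) + 1 = 15626; 15626−1 = 15625
i=3: 15625 = 5^(5 + 1) (b=5); 5→6: 6^(6 + 1) = 279936; 279936−1 = 279935
i=4: 279935 = 5·6^6 + 5·6^5 + 5·6^4 + 5·6^3 + 5·6^2 + 5·6 + 5 (b=6); 6→7: 5·7^7 + 5·7^5 + 5·7^4 + 5·7^3 + 5·7^2 + 5·7 + 5 = 4215755; 4215755−1 = 4215754
i=5: 4215754 = 5·7^7 + 5·7^5 + 5·7^4 + 5·7^3 + 5·7^2 + 5·7 + 4 (b=7); 7→8: 5·8^8 + 5·8^5 + 5·8^4 + 5·8^3 + 5·8^2 + 5·8 + 4 = 84073324; 84073324−1 = 84073323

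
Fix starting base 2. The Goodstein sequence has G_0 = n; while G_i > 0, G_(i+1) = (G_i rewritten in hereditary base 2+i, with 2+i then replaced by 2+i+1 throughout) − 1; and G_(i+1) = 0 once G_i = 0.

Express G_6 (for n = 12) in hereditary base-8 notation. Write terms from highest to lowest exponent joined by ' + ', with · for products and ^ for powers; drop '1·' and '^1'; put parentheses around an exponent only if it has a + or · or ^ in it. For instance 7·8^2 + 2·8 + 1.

8^(8 + 1) + 2·8^2 + 8 + 3

[0] 12 ≡ 2^(2 + 1) + 2^2 (base 2). Lift 3: 108. −1: 107.
[1] 107 ≡ 3^(3 + 1) + 2·3^2 + 2·3 + 2 (base 3). Lift 4: 1066. −1: 1065.
[2] 1065 ≡ 4^(4 + 1) + 2·4^2 + 2·4 + 1 (base 4). Lift 5: 15686. −1: 15685.
[3] 15685 ≡ 5^(5 + 1) + 2·5^2 + 2·5 (base 5). Lift 6: 280020. −1: 280019.
[4] 280019 ≡ 6^(6 + 1) + 2·6^2 + 6 + 5 (base 6). Lift 7: 5764911. −1: 5764910.
[5] 5764910 ≡ 7^(7 + 1) + 2·7^2 + 7 + 4 (base 7). Lift 8: 134217868. −1: 134217867.
[6] 134217867 ≡ 8^(8 + 1) + 2·8^2 + 8 + 3 (base 8). Lift 9: 3486784575. −1: 3486784574.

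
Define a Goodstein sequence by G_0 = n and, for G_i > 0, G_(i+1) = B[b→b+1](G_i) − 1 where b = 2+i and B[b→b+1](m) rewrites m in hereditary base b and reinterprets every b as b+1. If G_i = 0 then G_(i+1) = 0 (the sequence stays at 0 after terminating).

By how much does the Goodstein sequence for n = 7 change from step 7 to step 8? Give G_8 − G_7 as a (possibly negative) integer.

40111896

step 0: 7 = 2^2 + 2 + 1; sub 3 for 2: 3^3 + 3 + 1; = 31; G_1 = 31−1 = 30
step 1: 30 = 3^3 + 3; sub 4 for 3: 4^4 + 4; = 260; G_2 = 260−1 = 259
step 2: 259 = 4^4 + 3; sub 5 for 4: 5^5 + 3; = 3128; G_3 = 3128−1 = 3127
step 3: 3127 = 5^5 + 2; sub 6 for 5: 6^6 + 2; = 46658; G_4 = 46658−1 = 46657
step 4: 46657 = 6^6 + 1; sub 7 for 6: 7^7 + 1; = 823544; G_5 = 823544−1 = 823543
step 5: 823543 = 7^7; sub 8 for 7: 8^8; = 16777216; G_6 = 16777216−1 = 16777215
step 6: 16777215 = 7·8^7 + 7·8^6 + 7·8^5 + 7·8^4 + 7·8^3 + 7·8^2 + 7·8 + 7; sub 9 for 8: 7·9^7 + 7·9^6 + 7·9^5 + 7·9^4 + 7·9^3 + 7·9^2 + 7·9 + 7; = 37665880; G_7 = 37665880−1 = 37665879
step 7: 37665879 = 7·9^7 + 7·9^6 + 7·9^5 + 7·9^4 + 7·9^3 + 7·9^2 + 7·9 + 6; sub 10 for 9: 7·10^7 + 7·10^6 + 7·10^5 + 7·10^4 + 7·10^3 + 7·10^2 + 7·10 + 6; = 77777776; G_8 = 77777776−1 = 77777775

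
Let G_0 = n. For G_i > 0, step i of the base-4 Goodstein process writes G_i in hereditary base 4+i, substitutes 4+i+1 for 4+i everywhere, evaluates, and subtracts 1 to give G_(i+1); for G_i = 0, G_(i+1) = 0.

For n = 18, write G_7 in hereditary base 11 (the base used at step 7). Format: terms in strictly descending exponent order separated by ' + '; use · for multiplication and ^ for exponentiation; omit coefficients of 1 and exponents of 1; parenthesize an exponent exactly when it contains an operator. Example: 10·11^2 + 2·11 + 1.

step 0: 18 = 4^2 + 2; sub 5 for 4: 5^2 + 2; = 27; G_1 = 27−1 = 26
step 1: 26 = 5^2 + 1; sub 6 for 5: 6^2 + 1; = 37; G_2 = 37−1 = 36
step 2: 36 = 6^2; sub 7 for 6: 7^2; = 49; G_3 = 49−1 = 48
step 3: 48 = 6·7 + 6; sub 8 for 7: 6·8 + 6; = 54; G_4 = 54−1 = 53
step 4: 53 = 6·8 + 5; sub 9 for 8: 6·9 + 5; = 59; G_5 = 59−1 = 58
step 5: 58 = 6·9 + 4; sub 10 for 9: 6·10 + 4; = 64; G_6 = 64−1 = 63
step 6: 63 = 6·10 + 3; sub 11 for 10: 6·11 + 3; = 69; G_7 = 69−1 = 68

6·11 + 2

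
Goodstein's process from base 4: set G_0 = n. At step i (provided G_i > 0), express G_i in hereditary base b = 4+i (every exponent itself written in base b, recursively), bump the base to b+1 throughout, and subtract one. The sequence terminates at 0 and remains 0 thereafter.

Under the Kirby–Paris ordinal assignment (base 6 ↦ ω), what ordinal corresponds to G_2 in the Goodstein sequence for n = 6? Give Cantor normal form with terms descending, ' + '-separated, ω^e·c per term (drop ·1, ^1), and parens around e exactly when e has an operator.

step 0: 6 = 4 + 2; sub 5 for 4: 5 + 2; = 7; G_1 = 7−1 = 6
step 1: 6 = 5 + 1; sub 6 for 5: 6 + 1; = 7; G_2 = 7−1 = 6

ω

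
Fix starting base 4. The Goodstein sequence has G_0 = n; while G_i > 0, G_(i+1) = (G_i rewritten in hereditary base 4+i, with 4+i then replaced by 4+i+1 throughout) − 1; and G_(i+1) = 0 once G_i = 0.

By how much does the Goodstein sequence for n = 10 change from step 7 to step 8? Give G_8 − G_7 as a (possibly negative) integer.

0

10 —HB4→ 2·4 + 2 —bump→ 2·5 + 2 = 12 —(−1)→ 11
11 —HB5→ 2·5 + 1 —bump→ 2·6 + 1 = 13 —(−1)→ 12
12 —HB6→ 2·6 —bump→ 2·7 = 14 —(−1)→ 13
13 —HB7→ 7 + 6 —bump→ 8 + 6 = 14 —(−1)→ 13
13 —HB8→ 8 + 5 —bump→ 9 + 5 = 14 —(−1)→ 13
13 —HB9→ 9 + 4 —bump→ 10 + 4 = 14 —(−1)→ 13
13 —HB10→ 10 + 3 —bump→ 11 + 3 = 14 —(−1)→ 13
13 —HB11→ 11 + 2 —bump→ 12 + 2 = 14 —(−1)→ 13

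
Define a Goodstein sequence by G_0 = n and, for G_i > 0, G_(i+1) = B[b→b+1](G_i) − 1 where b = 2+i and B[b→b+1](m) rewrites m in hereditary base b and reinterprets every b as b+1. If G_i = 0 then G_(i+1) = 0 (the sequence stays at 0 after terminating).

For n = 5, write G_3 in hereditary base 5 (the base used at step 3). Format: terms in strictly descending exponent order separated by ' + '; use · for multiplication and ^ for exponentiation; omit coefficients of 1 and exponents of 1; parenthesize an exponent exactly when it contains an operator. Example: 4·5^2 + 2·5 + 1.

3·5^3 + 3·5^2 + 3·5 + 2

i=0: 5 = 2^2 + 1 (b=2); 2→3: 3^3 + 1 = 28; 28−1 = 27
i=1: 27 = 3^3 (b=3); 3→4: 4^4 = 256; 256−1 = 255
i=2: 255 = 3·4^3 + 3·4^2 + 3·4 + 3 (b=4); 4→5: 3·5^3 + 3·5^2 + 3·5 + 3 = 468; 468−1 = 467
i=3: 467 = 3·5^3 + 3·5^2 + 3·5 + 2 (b=5); 5→6: 3·6^3 + 3·6^2 + 3·6 + 2 = 776; 776−1 = 775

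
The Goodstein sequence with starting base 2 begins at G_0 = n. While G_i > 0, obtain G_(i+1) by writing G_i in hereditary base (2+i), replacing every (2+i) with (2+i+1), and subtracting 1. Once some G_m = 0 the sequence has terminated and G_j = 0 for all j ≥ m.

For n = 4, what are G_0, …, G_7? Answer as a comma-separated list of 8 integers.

4, 26, 41, 60, 83, 109, 139, 173

G_0=4  [base 2] 2^2  →[2↦3]→  3^3 = 27  −1 ⇒ G_1=26
G_1=26  [base 3] 2·3^2 + 2·3 + 2  →[3↦4]→  2·4^2 + 2·4 + 2 = 42  −1 ⇒ G_2=41
G_2=41  [base 4] 2·4^2 + 2·4 + 1  →[4↦5]→  2·5^2 + 2·5 + 1 = 61  −1 ⇒ G_3=60
G_3=60  [base 5] 2·5^2 + 2·5  →[5↦6]→  2·6^2 + 2·6 = 84  −1 ⇒ G_4=83
G_4=83  [base 6] 2·6^2 + 6 + 5  →[6↦7]→  2·7^2 + 7 + 5 = 110  −1 ⇒ G_5=109
G_5=109  [base 7] 2·7^2 + 7 + 4  →[7↦8]→  2·8^2 + 8 + 4 = 140  −1 ⇒ G_6=139
G_6=139  [base 8] 2·8^2 + 8 + 3  →[8↦9]→  2·9^2 + 9 + 3 = 174  −1 ⇒ G_7=173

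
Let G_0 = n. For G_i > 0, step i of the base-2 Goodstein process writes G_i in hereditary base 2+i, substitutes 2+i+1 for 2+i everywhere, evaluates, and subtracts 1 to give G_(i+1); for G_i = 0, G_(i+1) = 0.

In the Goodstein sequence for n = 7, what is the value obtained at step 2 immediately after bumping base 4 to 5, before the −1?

3128

[0] 7 ≡ 2^2 + 2 + 1 (base 2). Lift 3: 31. −1: 30.
[1] 30 ≡ 3^3 + 3 (base 3). Lift 4: 260. −1: 259.
[2] 259 ≡ 4^4 + 3 (base 4). Lift 5: 3128. −1: 3127.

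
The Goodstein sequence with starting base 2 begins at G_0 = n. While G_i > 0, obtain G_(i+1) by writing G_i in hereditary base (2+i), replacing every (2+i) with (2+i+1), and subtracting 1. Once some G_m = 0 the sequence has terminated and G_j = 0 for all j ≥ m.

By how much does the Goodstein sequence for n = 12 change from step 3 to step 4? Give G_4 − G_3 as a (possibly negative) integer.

264334

12 —HB2→ 2^(2 + 1) + 2^2 —bump→ 3^(3 + 1) + 3^3 = 108 —(−1)→ 107
107 —HB3→ 3^(3 + 1) + 2·3^2 + 2·3 + 2 —bump→ 4^(4 + 1) + 2·4^2 + 2·4 + 2 = 1066 —(−1)→ 1065
1065 —HB4→ 4^(4 + 1) + 2·4^2 + 2·4 + 1 —bump→ 5^(5 + 1) + 2·5^2 + 2·5 + 1 = 15686 —(−1)→ 15685
15685 —HB5→ 5^(5 + 1) + 2·5^2 + 2·5 —bump→ 6^(6 + 1) + 2·6^2 + 2·6 = 280020 —(−1)→ 280019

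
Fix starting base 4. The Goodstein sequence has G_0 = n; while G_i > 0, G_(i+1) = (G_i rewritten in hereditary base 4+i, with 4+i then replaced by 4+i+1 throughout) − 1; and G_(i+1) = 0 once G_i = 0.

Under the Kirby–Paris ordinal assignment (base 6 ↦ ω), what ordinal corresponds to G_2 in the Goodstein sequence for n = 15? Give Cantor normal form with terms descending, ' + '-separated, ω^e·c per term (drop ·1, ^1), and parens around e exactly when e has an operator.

G_0=15  [base 4] 3·4 + 3  →[4↦5]→  3·5 + 3 = 18  −1 ⇒ G_1=17
G_1=17  [base 5] 3·5 + 2  →[5↦6]→  3·6 + 2 = 20  −1 ⇒ G_2=19
G_2=19  [base 6] 3·6 + 1  →[6↦7]→  3·7 + 1 = 22  −1 ⇒ G_3=21

ω·3 + 1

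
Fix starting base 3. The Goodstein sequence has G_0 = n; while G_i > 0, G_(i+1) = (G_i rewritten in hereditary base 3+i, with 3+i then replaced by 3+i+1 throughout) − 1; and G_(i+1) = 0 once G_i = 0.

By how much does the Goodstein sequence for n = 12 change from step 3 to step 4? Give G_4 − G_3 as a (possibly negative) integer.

12

(0) 12|_3 = 3^2 + 3 ↦ 4^2 + 4|_4 = 20 ⇒ 19
(1) 19|_4 = 4^2 + 3 ↦ 5^2 + 3|_5 = 28 ⇒ 27
(2) 27|_5 = 5^2 + 2 ↦ 6^2 + 2|_6 = 38 ⇒ 37
(3) 37|_6 = 6^2 + 1 ↦ 7^2 + 1|_7 = 50 ⇒ 49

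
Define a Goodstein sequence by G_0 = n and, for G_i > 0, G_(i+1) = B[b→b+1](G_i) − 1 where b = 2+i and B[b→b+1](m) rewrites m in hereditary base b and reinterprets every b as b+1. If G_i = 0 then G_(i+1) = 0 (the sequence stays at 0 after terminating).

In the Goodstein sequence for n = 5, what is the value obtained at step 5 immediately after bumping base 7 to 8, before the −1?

base 2: 5 = 2^2 + 1; at 3: 3^3 + 1 = 28; next = 27
base 3: 27 = 3^3; at 4: 4^4 = 256; next = 255
base 4: 255 = 3·4^3 + 3·4^2 + 3·4 + 3; at 5: 3·5^3 + 3·5^2 + 3·5 + 3 = 468; next = 467
base 5: 467 = 3·5^3 + 3·5^2 + 3·5 + 2; at 6: 3·6^3 + 3·6^2 + 3·6 + 2 = 776; next = 775
base 6: 775 = 3·6^3 + 3·6^2 + 3·6 + 1; at 7: 3·7^3 + 3·7^2 + 3·7 + 1 = 1198; next = 1197
base 7: 1197 = 3·7^3 + 3·7^2 + 3·7; at 8: 3·8^3 + 3·8^2 + 3·8 = 1752; next = 1751

1752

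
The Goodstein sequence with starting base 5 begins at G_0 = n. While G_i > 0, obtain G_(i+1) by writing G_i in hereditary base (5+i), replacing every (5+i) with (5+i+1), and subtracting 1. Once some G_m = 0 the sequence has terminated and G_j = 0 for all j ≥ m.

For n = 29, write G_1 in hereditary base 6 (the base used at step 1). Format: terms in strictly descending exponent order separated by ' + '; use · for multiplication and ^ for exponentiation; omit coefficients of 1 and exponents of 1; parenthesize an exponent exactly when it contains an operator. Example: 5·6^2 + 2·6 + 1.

6^2 + 3

G_0 = 29. HB_5(29) = 5^2 + 4. Bump = 40. G_1 = 39.
G_1 = 39. HB_6(39) = 6^2 + 3. Bump = 52. G_2 = 51.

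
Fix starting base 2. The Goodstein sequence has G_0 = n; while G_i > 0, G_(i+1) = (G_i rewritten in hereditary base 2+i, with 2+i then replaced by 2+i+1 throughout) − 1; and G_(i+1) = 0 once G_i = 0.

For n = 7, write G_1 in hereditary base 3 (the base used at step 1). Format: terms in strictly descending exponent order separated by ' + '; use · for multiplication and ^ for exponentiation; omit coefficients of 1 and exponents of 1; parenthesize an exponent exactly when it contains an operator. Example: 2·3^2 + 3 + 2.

step 0: 7 = 2^2 + 2 + 1; sub 3 for 2: 3^3 + 3 + 1; = 31; G_1 = 31−1 = 30
step 1: 30 = 3^3 + 3; sub 4 for 3: 4^4 + 4; = 260; G_2 = 260−1 = 259

3^3 + 3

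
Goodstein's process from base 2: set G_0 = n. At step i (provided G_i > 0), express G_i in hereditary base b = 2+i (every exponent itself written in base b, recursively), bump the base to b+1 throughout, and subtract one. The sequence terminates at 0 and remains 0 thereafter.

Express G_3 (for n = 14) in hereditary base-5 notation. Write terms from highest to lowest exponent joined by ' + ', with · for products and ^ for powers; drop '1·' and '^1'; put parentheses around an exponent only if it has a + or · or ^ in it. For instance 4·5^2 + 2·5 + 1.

step 0: 14 = 2^(2 + 1) + 2^2 + 2; sub 3 for 2: 3^(3 + 1) + 3^3 + 3; = 111; G_1 = 111−1 = 110
step 1: 110 = 3^(3 + 1) + 3^3 + 2; sub 4 for 3: 4^(4 + 1) + 4^4 + 2; = 1282; G_2 = 1282−1 = 1281
step 2: 1281 = 4^(4 + 1) + 4^4 + 1; sub 5 for 4: 5^(5 + 1) + 5^5 + 1; = 18751; G_3 = 18751−1 = 18750
step 3: 18750 = 5^(5 + 1) + 5^5; sub 6 for 5: 6^(6 + 1) + 6^6; = 326592; G_4 = 326592−1 = 326591

5^(5 + 1) + 5^5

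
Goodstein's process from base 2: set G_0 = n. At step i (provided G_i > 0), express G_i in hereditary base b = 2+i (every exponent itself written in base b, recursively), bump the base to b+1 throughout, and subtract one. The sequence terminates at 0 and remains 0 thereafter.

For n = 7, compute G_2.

G_0=7  [base 2] 2^2 + 2 + 1  →[2↦3]→  3^3 + 3 + 1 = 31  −1 ⇒ G_1=30
G_1=30  [base 3] 3^3 + 3  →[3↦4]→  4^4 + 4 = 260  −1 ⇒ G_2=259
G_2=259  [base 4] 4^4 + 3  →[4↦5]→  5^5 + 3 = 3128  −1 ⇒ G_3=3127

259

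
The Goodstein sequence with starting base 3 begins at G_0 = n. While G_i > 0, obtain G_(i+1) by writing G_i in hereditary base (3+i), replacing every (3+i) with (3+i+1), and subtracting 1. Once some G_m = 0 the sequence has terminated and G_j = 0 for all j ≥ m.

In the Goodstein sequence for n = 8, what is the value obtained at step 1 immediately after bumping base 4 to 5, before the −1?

8 —HB3→ 2·3 + 2 —bump→ 2·4 + 2 = 10 —(−1)→ 9
9 —HB4→ 2·4 + 1 —bump→ 2·5 + 1 = 11 —(−1)→ 10

11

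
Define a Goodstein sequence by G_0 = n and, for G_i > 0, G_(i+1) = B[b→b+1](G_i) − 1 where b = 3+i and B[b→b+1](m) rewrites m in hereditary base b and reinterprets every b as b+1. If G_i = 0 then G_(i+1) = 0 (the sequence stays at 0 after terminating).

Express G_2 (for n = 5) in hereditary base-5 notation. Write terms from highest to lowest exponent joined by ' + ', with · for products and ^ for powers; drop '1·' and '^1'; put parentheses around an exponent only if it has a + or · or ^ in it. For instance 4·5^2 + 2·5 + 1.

i=0: 5 = 3 + 2 (b=3); 3→4: 4 + 2 = 6; 6−1 = 5
i=1: 5 = 4 + 1 (b=4); 4→5: 5 + 1 = 6; 6−1 = 5
i=2: 5 = 5 (b=5); 5→6: 6 = 6; 6−1 = 5

5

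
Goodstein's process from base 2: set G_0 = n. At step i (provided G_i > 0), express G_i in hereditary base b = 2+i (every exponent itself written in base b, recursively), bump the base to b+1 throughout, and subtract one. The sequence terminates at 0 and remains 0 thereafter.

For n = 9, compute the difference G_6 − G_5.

G_0 = 9. HB_2(9) = 2^(2 + 1) + 1. Bump = 82. G_1 = 81.
G_1 = 81. HB_3(81) = 3^(3 + 1). Bump = 1024. G_2 = 1023.
G_2 = 1023. HB_4(1023) = 3·4^4 + 3·4^3 + 3·4^2 + 3·4 + 3. Bump = 9843. G_3 = 9842.
G_3 = 9842. HB_5(9842) = 3·5^5 + 3·5^3 + 3·5^2 + 3·5 + 2. Bump = 140744. G_4 = 140743.
G_4 = 140743. HB_6(140743) = 3·6^6 + 3·6^3 + 3·6^2 + 3·6 + 1. Bump = 2471827. G_5 = 2471826.
G_5 = 2471826. HB_7(2471826) = 3·7^7 + 3·7^3 + 3·7^2 + 3·7. Bump = 50333400. G_6 = 50333399.

47861573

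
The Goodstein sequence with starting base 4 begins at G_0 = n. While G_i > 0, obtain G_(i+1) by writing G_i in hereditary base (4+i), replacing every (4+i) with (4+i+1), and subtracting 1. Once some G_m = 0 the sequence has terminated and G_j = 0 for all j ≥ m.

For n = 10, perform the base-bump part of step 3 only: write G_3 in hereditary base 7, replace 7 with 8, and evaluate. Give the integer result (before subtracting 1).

(0) 10|_4 = 2·4 + 2 ↦ 2·5 + 2|_5 = 12 ⇒ 11
(1) 11|_5 = 2·5 + 1 ↦ 2·6 + 1|_6 = 13 ⇒ 12
(2) 12|_6 = 2·6 ↦ 2·7|_7 = 14 ⇒ 13
(3) 13|_7 = 7 + 6 ↦ 8 + 6|_8 = 14 ⇒ 13

14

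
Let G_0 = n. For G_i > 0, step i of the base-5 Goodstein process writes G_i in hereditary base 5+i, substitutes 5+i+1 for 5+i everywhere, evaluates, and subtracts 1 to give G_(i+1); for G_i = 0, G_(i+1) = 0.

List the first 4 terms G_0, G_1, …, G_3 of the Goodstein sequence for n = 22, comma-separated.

22, 25, 28, 31

base 5: 22 = 4·5 + 2; at 6: 4·6 + 2 = 26; next = 25
base 6: 25 = 4·6 + 1; at 7: 4·7 + 1 = 29; next = 28
base 7: 28 = 4·7; at 8: 4·8 = 32; next = 31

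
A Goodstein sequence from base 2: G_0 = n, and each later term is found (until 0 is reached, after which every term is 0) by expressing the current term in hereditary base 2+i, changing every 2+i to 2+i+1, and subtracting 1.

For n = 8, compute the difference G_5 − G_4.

step 0: 8 = 2^(2 + 1); sub 3 for 2: 3^(3 + 1); = 81; G_1 = 81−1 = 80
step 1: 80 = 2·3^3 + 2·3^2 + 2·3 + 2; sub 4 for 3: 2·4^4 + 2·4^2 + 2·4 + 2; = 554; G_2 = 554−1 = 553
step 2: 553 = 2·4^4 + 2·4^2 + 2·4 + 1; sub 5 for 4: 2·5^5 + 2·5^2 + 2·5 + 1; = 6311; G_3 = 6311−1 = 6310
step 3: 6310 = 2·5^5 + 2·5^2 + 2·5; sub 6 for 5: 2·6^6 + 2·6^2 + 2·6; = 93396; G_4 = 93396−1 = 93395
step 4: 93395 = 2·6^6 + 2·6^2 + 6 + 5; sub 7 for 6: 2·7^7 + 2·7^2 + 7 + 5; = 1647196; G_5 = 1647196−1 = 1647195

1553800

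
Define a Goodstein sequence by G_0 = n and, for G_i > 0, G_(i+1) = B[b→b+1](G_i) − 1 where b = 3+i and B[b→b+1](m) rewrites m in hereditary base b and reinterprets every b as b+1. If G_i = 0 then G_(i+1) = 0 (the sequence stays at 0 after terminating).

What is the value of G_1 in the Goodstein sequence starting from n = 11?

17

[0] 11 ≡ 3^2 + 2 (base 3). Lift 4: 18. −1: 17.
[1] 17 ≡ 4^2 + 1 (base 4). Lift 5: 26. −1: 25.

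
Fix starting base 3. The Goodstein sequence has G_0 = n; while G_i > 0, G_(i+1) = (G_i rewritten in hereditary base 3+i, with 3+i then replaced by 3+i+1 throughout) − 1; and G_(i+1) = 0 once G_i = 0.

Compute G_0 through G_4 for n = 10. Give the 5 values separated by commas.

10, 16, 24, 27, 30

G_0 = 10. HB_3(10) = 3^2 + 1. Bump = 17. G_1 = 16.
G_1 = 16. HB_4(16) = 4^2. Bump = 25. G_2 = 24.
G_2 = 24. HB_5(24) = 4·5 + 4. Bump = 28. G_3 = 27.
G_3 = 27. HB_6(27) = 4·6 + 3. Bump = 31. G_4 = 30.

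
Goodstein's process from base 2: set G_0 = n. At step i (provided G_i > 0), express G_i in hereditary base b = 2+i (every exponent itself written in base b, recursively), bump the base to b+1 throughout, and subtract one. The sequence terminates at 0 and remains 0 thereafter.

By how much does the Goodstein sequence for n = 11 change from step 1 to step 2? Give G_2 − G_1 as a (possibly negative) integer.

step 0: 11 = 2^(2 + 1) + 2 + 1; sub 3 for 2: 3^(3 + 1) + 3 + 1; = 85; G_1 = 85−1 = 84
step 1: 84 = 3^(3 + 1) + 3; sub 4 for 3: 4^(4 + 1) + 4; = 1028; G_2 = 1028−1 = 1027

943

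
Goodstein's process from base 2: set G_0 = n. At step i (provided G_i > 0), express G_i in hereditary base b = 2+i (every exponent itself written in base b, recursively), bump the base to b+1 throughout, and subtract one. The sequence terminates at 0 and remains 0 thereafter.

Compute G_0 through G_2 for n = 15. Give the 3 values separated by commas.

15, 111, 1283

G_0=15  [base 2] 2^(2 + 1) + 2^2 + 2 + 1  →[2↦3]→  3^(3 + 1) + 3^3 + 3 + 1 = 112  −1 ⇒ G_1=111
G_1=111  [base 3] 3^(3 + 1) + 3^3 + 3  →[3↦4]→  4^(4 + 1) + 4^4 + 4 = 1284  −1 ⇒ G_2=1283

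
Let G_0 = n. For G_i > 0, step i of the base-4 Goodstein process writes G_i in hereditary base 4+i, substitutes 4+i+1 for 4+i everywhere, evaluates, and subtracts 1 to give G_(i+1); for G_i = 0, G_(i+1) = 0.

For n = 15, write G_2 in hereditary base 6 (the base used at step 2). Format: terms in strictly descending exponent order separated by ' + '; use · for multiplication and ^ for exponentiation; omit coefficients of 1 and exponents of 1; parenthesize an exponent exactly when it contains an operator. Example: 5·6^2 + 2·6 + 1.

15 —HB4→ 3·4 + 3 —bump→ 3·5 + 3 = 18 —(−1)→ 17
17 —HB5→ 3·5 + 2 —bump→ 3·6 + 2 = 20 —(−1)→ 19

3·6 + 1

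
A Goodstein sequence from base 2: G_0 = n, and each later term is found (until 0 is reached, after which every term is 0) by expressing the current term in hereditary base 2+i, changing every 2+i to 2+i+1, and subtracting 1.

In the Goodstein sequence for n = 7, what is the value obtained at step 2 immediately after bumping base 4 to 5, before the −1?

G_0 = 7. HB_2(7) = 2^2 + 2 + 1. Bump = 31. G_1 = 30.
G_1 = 30. HB_3(30) = 3^3 + 3. Bump = 260. G_2 = 259.

3128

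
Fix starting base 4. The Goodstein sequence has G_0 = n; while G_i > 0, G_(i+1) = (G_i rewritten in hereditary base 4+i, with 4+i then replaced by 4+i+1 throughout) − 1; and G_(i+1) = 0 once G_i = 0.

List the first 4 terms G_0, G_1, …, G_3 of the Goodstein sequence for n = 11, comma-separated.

11, 12, 13, 14

G_0 = 11. HB_4(11) = 2·4 + 3. Bump = 13. G_1 = 12.
G_1 = 12. HB_5(12) = 2·5 + 2. Bump = 14. G_2 = 13.
G_2 = 13. HB_6(13) = 2·6 + 1. Bump = 15. G_3 = 14.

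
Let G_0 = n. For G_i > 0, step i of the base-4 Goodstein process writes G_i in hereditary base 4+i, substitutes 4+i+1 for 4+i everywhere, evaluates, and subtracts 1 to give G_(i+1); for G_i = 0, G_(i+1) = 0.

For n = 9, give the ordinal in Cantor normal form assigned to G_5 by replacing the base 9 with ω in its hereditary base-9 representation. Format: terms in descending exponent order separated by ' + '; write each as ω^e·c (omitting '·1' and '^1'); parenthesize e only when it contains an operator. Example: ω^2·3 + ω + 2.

step 0: 9 = 2·4 + 1; sub 5 for 4: 2·5 + 1; = 11; G_1 = 11−1 = 10
step 1: 10 = 2·5; sub 6 for 5: 2·6; = 12; G_2 = 12−1 = 11
step 2: 11 = 6 + 5; sub 7 for 6: 7 + 5; = 12; G_3 = 12−1 = 11
step 3: 11 = 7 + 4; sub 8 for 7: 8 + 4; = 12; G_4 = 12−1 = 11
step 4: 11 = 8 + 3; sub 9 for 8: 9 + 3; = 12; G_5 = 12−1 = 11
step 5: 11 = 9 + 2; sub 10 for 9: 10 + 2; = 12; G_6 = 12−1 = 11

ω + 2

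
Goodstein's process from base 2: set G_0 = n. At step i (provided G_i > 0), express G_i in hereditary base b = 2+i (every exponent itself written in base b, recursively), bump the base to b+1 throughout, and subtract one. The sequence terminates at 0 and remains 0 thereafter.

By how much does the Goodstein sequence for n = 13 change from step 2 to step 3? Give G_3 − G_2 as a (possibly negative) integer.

13 —HB2→ 2^(2 + 1) + 2^2 + 1 —bump→ 3^(3 + 1) + 3^3 + 1 = 109 —(−1)→ 108
108 —HB3→ 3^(3 + 1) + 3^3 —bump→ 4^(4 + 1) + 4^4 = 1280 —(−1)→ 1279
1279 —HB4→ 4^(4 + 1) + 3·4^3 + 3·4^2 + 3·4 + 3 —bump→ 5^(5 + 1) + 3·5^3 + 3·5^2 + 3·5 + 3 = 16093 —(−1)→ 16092

14813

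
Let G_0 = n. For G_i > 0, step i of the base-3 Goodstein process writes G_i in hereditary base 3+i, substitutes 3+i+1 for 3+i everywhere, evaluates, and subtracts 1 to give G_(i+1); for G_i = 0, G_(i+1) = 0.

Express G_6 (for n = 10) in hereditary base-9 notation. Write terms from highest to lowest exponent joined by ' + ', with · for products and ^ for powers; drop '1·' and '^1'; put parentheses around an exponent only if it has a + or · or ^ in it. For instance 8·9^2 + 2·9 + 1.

step 0: 10 = 3^2 + 1; sub 4 for 3: 4^2 + 1; = 17; G_1 = 17−1 = 16
step 1: 16 = 4^2; sub 5 for 4: 5^2; = 25; G_2 = 25−1 = 24
step 2: 24 = 4·5 + 4; sub 6 for 5: 4·6 + 4; = 28; G_3 = 28−1 = 27
step 3: 27 = 4·6 + 3; sub 7 for 6: 4·7 + 3; = 31; G_4 = 31−1 = 30
step 4: 30 = 4·7 + 2; sub 8 for 7: 4·8 + 2; = 34; G_5 = 34−1 = 33
step 5: 33 = 4·8 + 1; sub 9 for 8: 4·9 + 1; = 37; G_6 = 37−1 = 36
step 6: 36 = 4·9; sub 10 for 9: 4·10; = 40; G_7 = 40−1 = 39

4·9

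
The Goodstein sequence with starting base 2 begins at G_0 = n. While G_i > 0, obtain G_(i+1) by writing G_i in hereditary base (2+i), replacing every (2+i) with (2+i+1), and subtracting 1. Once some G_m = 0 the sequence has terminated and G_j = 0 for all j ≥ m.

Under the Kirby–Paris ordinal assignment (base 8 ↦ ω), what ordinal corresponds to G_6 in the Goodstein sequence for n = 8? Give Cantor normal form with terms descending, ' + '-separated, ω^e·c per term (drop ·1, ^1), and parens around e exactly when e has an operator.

ω^ω·2 + ω^2·2 + ω + 3

G_0=8  [base 2] 2^(2 + 1)  →[2↦3]→  3^(3 + 1) = 81  −1 ⇒ G_1=80
G_1=80  [base 3] 2·3^3 + 2·3^2 + 2·3 + 2  →[3↦4]→  2·4^4 + 2·4^2 + 2·4 + 2 = 554  −1 ⇒ G_2=553
G_2=553  [base 4] 2·4^4 + 2·4^2 + 2·4 + 1  →[4↦5]→  2·5^5 + 2·5^2 + 2·5 + 1 = 6311  −1 ⇒ G_3=6310
G_3=6310  [base 5] 2·5^5 + 2·5^2 + 2·5  →[5↦6]→  2·6^6 + 2·6^2 + 2·6 = 93396  −1 ⇒ G_4=93395
G_4=93395  [base 6] 2·6^6 + 2·6^2 + 6 + 5  →[6↦7]→  2·7^7 + 2·7^2 + 7 + 5 = 1647196  −1 ⇒ G_5=1647195
G_5=1647195  [base 7] 2·7^7 + 2·7^2 + 7 + 4  →[7↦8]→  2·8^8 + 2·8^2 + 8 + 4 = 33554572  −1 ⇒ G_6=33554571
G_6=33554571  [base 8] 2·8^8 + 2·8^2 + 8 + 3  →[8↦9]→  2·9^9 + 2·9^2 + 9 + 3 = 774841152  −1 ⇒ G_7=774841151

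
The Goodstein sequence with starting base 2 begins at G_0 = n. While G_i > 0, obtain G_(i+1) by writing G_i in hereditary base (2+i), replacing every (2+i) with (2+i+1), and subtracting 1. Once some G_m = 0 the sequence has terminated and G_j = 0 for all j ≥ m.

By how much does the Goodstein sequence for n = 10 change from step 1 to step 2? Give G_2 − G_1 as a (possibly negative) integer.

942

(0) 10|_2 = 2^(2 + 1) + 2 ↦ 3^(3 + 1) + 3|_3 = 84 ⇒ 83
(1) 83|_3 = 3^(3 + 1) + 2 ↦ 4^(4 + 1) + 2|_4 = 1026 ⇒ 1025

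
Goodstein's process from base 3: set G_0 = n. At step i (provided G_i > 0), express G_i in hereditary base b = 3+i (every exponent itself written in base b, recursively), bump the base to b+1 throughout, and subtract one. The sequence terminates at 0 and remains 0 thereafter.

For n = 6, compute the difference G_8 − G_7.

(0) 6|_3 = 2·3 ↦ 2·4|_4 = 8 ⇒ 7
(1) 7|_4 = 4 + 3 ↦ 5 + 3|_5 = 8 ⇒ 7
(2) 7|_5 = 5 + 2 ↦ 6 + 2|_6 = 8 ⇒ 7
(3) 7|_6 = 6 + 1 ↦ 7 + 1|_7 = 8 ⇒ 7
(4) 7|_7 = 7 ↦ 8|_8 = 8 ⇒ 7
(5) 7|_8 = 7 ↦ 7|_9 = 7 ⇒ 6
(6) 6|_9 = 6 ↦ 6|_10 = 6 ⇒ 5
(7) 5|_10 = 5 ↦ 5|_11 = 5 ⇒ 4

-1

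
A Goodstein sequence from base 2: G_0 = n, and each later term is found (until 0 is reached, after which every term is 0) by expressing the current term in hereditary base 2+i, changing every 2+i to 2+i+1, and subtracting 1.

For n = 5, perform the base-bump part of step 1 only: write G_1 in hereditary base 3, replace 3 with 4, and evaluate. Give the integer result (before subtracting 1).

256

(0) 5|_2 = 2^2 + 1 ↦ 3^3 + 1|_3 = 28 ⇒ 27
(1) 27|_3 = 3^3 ↦ 4^4|_4 = 256 ⇒ 255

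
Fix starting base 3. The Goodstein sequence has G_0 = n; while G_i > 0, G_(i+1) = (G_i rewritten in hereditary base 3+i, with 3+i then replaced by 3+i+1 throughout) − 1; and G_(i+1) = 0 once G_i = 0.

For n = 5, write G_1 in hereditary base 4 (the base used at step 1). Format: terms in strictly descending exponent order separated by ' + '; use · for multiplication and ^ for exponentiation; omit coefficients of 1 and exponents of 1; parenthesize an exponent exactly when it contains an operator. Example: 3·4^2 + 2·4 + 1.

4 + 1

G_0=5  [base 3] 3 + 2  →[3↦4]→  4 + 2 = 6  −1 ⇒ G_1=5
G_1=5  [base 4] 4 + 1  →[4↦5]→  5 + 1 = 6  −1 ⇒ G_2=5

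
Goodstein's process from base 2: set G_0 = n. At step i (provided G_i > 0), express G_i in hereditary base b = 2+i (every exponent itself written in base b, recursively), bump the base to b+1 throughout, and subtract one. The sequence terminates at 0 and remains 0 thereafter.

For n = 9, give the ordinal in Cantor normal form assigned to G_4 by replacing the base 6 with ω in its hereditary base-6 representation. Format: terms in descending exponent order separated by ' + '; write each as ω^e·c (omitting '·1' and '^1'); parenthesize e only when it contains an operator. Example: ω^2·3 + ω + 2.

ω^ω·3 + ω^3·3 + ω^2·3 + ω·3 + 1

i=0: 9 = 2^(2 + 1) + 1 (b=2); 2→3: 3^(3 + 1) + 1 = 82; 82−1 = 81
i=1: 81 = 3^(3 + 1) (b=3); 3→4: 4^(4 + 1) = 1024; 1024−1 = 1023
i=2: 1023 = 3·4^4 + 3·4^3 + 3·4^2 + 3·4 + 3 (b=4); 4→5: 3·5^5 + 3·5^3 + 3·5^2 + 3·5 + 3 = 9843; 9843−1 = 9842
i=3: 9842 = 3·5^5 + 3·5^3 + 3·5^2 + 3·5 + 2 (b=5); 5→6: 3·6^6 + 3·6^3 + 3·6^2 + 3·6 + 2 = 140744; 140744−1 = 140743
i=4: 140743 = 3·6^6 + 3·6^3 + 3·6^2 + 3·6 + 1 (b=6); 6→7: 3·7^7 + 3·7^3 + 3·7^2 + 3·7 + 1 = 2471827; 2471827−1 = 2471826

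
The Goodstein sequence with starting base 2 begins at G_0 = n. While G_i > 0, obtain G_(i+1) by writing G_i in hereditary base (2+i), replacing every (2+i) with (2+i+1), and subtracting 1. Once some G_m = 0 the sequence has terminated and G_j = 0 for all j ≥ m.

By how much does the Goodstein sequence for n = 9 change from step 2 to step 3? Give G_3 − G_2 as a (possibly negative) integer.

(0) 9|_2 = 2^(2 + 1) + 1 ↦ 3^(3 + 1) + 1|_3 = 82 ⇒ 81
(1) 81|_3 = 3^(3 + 1) ↦ 4^(4 + 1)|_4 = 1024 ⇒ 1023
(2) 1023|_4 = 3·4^4 + 3·4^3 + 3·4^2 + 3·4 + 3 ↦ 3·5^5 + 3·5^3 + 3·5^2 + 3·5 + 3|_5 = 9843 ⇒ 9842

8819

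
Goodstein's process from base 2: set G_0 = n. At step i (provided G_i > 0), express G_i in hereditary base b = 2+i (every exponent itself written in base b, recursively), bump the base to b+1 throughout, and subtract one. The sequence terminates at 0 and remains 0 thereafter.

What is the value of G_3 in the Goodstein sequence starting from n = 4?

60

step 0: 4 = 2^2; sub 3 for 2: 3^3; = 27; G_1 = 27−1 = 26
step 1: 26 = 2·3^2 + 2·3 + 2; sub 4 for 3: 2·4^2 + 2·4 + 2; = 42; G_2 = 42−1 = 41
step 2: 41 = 2·4^2 + 2·4 + 1; sub 5 for 4: 2·5^2 + 2·5 + 1; = 61; G_3 = 61−1 = 60
step 3: 60 = 2·5^2 + 2·5; sub 6 for 5: 2·6^2 + 2·6; = 84; G_4 = 84−1 = 83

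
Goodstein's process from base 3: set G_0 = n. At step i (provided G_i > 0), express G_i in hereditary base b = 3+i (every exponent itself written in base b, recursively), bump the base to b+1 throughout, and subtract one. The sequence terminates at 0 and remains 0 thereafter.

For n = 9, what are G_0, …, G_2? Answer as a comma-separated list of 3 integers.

(0) 9|_3 = 3^2 ↦ 4^2|_4 = 16 ⇒ 15
(1) 15|_4 = 3·4 + 3 ↦ 3·5 + 3|_5 = 18 ⇒ 17

9, 15, 17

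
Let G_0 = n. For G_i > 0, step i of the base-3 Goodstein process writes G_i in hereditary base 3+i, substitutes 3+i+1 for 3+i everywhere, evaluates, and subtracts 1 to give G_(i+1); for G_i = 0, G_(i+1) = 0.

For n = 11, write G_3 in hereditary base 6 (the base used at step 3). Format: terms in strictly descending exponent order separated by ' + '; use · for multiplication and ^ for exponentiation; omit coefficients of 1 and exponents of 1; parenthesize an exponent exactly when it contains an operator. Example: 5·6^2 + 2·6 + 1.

(0) 11|_3 = 3^2 + 2 ↦ 4^2 + 2|_4 = 18 ⇒ 17
(1) 17|_4 = 4^2 + 1 ↦ 5^2 + 1|_5 = 26 ⇒ 25
(2) 25|_5 = 5^2 ↦ 6^2|_6 = 36 ⇒ 35
(3) 35|_6 = 5·6 + 5 ↦ 5·7 + 5|_7 = 40 ⇒ 39

5·6 + 5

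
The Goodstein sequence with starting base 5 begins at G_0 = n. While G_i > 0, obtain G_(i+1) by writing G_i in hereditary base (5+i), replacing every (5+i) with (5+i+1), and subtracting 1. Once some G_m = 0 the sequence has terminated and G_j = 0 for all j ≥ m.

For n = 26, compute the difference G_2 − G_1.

12

step 0: 26 = 5^2 + 1; sub 6 for 5: 6^2 + 1; = 37; G_1 = 37−1 = 36
step 1: 36 = 6^2; sub 7 for 6: 7^2; = 49; G_2 = 49−1 = 48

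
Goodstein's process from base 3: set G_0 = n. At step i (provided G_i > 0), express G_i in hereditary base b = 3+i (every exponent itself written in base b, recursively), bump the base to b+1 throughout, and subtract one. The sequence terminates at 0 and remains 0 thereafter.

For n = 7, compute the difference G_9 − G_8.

base 3: 7 = 2·3 + 1; at 4: 2·4 + 1 = 9; next = 8
base 4: 8 = 2·4; at 5: 2·5 = 10; next = 9
base 5: 9 = 5 + 4; at 6: 6 + 4 = 10; next = 9
base 6: 9 = 6 + 3; at 7: 7 + 3 = 10; next = 9
base 7: 9 = 7 + 2; at 8: 8 + 2 = 10; next = 9
base 8: 9 = 8 + 1; at 9: 9 + 1 = 10; next = 9
base 9: 9 = 9; at 10: 10 = 10; next = 9
base 10: 9 = 9; at 11: 9 = 9; next = 8
base 11: 8 = 8; at 12: 8 = 8; next = 7

-1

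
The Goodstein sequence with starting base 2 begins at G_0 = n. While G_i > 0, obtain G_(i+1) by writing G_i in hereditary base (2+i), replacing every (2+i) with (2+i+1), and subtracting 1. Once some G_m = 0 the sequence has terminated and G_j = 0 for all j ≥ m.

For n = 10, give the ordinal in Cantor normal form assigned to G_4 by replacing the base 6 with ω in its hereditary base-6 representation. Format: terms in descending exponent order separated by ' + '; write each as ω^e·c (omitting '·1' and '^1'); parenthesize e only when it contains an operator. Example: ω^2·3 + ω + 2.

ω^ω·5 + ω^5·5 + ω^4·5 + ω^3·5 + ω^2·5 + ω·5 + 5

10 —HB2→ 2^(2 + 1) + 2 —bump→ 3^(3 + 1) + 3 = 84 —(−1)→ 83
83 —HB3→ 3^(3 + 1) + 2 —bump→ 4^(4 + 1) + 2 = 1026 —(−1)→ 1025
1025 —HB4→ 4^(4 + 1) + 1 —bump→ 5^(5 + 1) + 1 = 15626 —(−1)→ 15625
15625 —HB5→ 5^(5 + 1) —bump→ 6^(6 + 1) = 279936 —(−1)→ 279935
279935 —HB6→ 5·6^6 + 5·6^5 + 5·6^4 + 5·6^3 + 5·6^2 + 5·6 + 5 —bump→ 5·7^7 + 5·7^5 + 5·7^4 + 5·7^3 + 5·7^2 + 5·7 + 5 = 4215755 —(−1)→ 4215754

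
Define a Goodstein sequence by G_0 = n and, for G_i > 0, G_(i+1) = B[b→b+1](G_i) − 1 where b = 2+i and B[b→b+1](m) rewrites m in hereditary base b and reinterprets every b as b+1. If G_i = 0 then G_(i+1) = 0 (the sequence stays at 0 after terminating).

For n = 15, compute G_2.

1283

15 —HB2→ 2^(2 + 1) + 2^2 + 2 + 1 —bump→ 3^(3 + 1) + 3^3 + 3 + 1 = 112 —(−1)→ 111
111 —HB3→ 3^(3 + 1) + 3^3 + 3 —bump→ 4^(4 + 1) + 4^4 + 4 = 1284 —(−1)→ 1283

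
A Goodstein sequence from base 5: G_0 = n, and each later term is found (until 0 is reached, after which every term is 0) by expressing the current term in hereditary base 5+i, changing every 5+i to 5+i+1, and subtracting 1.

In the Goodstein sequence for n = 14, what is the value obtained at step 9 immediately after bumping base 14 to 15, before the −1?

14 —HB5→ 2·5 + 4 —bump→ 2·6 + 4 = 16 —(−1)→ 15
15 —HB6→ 2·6 + 3 —bump→ 2·7 + 3 = 17 —(−1)→ 16
16 —HB7→ 2·7 + 2 —bump→ 2·8 + 2 = 18 —(−1)→ 17
17 —HB8→ 2·8 + 1 —bump→ 2·9 + 1 = 19 —(−1)→ 18
18 —HB9→ 2·9 —bump→ 2·10 = 20 —(−1)→ 19
19 —HB10→ 10 + 9 —bump→ 11 + 9 = 20 —(−1)→ 19
19 —HB11→ 11 + 8 —bump→ 12 + 8 = 20 —(−1)→ 19
19 —HB12→ 12 + 7 —bump→ 13 + 7 = 20 —(−1)→ 19
19 —HB13→ 13 + 6 —bump→ 14 + 6 = 20 —(−1)→ 19

20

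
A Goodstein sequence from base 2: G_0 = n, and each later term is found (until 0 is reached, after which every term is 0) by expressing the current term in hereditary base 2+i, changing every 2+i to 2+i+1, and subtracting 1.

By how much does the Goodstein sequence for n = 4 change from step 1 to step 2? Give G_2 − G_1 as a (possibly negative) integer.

15

G_0 = 4. HB_2(4) = 2^2. Bump = 27. G_1 = 26.
G_1 = 26. HB_3(26) = 2·3^2 + 2·3 + 2. Bump = 42. G_2 = 41.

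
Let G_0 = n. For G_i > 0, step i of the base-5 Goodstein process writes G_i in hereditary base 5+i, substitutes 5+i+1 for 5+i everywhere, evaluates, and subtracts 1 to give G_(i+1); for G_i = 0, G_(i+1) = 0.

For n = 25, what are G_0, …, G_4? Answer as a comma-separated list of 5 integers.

[0] 25 ≡ 5^2 (base 5). Lift 6: 36. −1: 35.
[1] 35 ≡ 5·6 + 5 (base 6). Lift 7: 40. −1: 39.
[2] 39 ≡ 5·7 + 4 (base 7). Lift 8: 44. −1: 43.
[3] 43 ≡ 5·8 + 3 (base 8). Lift 9: 48. −1: 47.

25, 35, 39, 43, 47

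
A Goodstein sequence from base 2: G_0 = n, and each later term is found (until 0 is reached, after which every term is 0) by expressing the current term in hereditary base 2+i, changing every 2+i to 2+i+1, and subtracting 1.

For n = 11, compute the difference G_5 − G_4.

5484864

base 2: 11 = 2^(2 + 1) + 2 + 1; at 3: 3^(3 + 1) + 3 + 1 = 85; next = 84
base 3: 84 = 3^(3 + 1) + 3; at 4: 4^(4 + 1) + 4 = 1028; next = 1027
base 4: 1027 = 4^(4 + 1) + 3; at 5: 5^(5 + 1) + 3 = 15628; next = 15627
base 5: 15627 = 5^(5 + 1) + 2; at 6: 6^(6 + 1) + 2 = 279938; next = 279937
base 6: 279937 = 6^(6 + 1) + 1; at 7: 7^(7 + 1) + 1 = 5764802; next = 5764801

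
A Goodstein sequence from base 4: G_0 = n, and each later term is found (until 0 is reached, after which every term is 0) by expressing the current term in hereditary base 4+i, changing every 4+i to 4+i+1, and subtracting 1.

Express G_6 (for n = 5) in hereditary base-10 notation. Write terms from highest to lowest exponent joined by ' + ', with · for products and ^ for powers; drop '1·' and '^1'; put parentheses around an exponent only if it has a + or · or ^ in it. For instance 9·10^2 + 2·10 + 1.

base 4: 5 = 4 + 1; at 5: 5 + 1 = 6; next = 5
base 5: 5 = 5; at 6: 6 = 6; next = 5
base 6: 5 = 5; at 7: 5 = 5; next = 4
base 7: 4 = 4; at 8: 4 = 4; next = 3
base 8: 3 = 3; at 9: 3 = 3; next = 2
base 9: 2 = 2; at 10: 2 = 2; next = 1
base 10: 1 = 1; at 11: 1 = 1; next = 0

1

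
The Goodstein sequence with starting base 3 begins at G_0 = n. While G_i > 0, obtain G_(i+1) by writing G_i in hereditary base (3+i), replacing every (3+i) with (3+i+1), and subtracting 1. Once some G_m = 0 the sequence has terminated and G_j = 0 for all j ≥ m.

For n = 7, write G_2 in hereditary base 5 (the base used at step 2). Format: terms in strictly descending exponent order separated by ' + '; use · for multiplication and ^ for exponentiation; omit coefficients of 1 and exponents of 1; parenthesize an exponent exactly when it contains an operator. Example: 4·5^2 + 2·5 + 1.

(0) 7|_3 = 2·3 + 1 ↦ 2·4 + 1|_4 = 9 ⇒ 8
(1) 8|_4 = 2·4 ↦ 2·5|_5 = 10 ⇒ 9
(2) 9|_5 = 5 + 4 ↦ 6 + 4|_6 = 10 ⇒ 9

5 + 4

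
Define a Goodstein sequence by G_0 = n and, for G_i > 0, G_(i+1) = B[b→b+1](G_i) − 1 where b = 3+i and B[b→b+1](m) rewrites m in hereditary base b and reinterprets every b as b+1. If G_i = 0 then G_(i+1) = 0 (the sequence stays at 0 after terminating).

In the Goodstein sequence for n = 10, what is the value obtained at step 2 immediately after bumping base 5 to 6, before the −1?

28

[0] 10 ≡ 3^2 + 1 (base 3). Lift 4: 17. −1: 16.
[1] 16 ≡ 4^2 (base 4). Lift 5: 25. −1: 24.
[2] 24 ≡ 4·5 + 4 (base 5). Lift 6: 28. −1: 27.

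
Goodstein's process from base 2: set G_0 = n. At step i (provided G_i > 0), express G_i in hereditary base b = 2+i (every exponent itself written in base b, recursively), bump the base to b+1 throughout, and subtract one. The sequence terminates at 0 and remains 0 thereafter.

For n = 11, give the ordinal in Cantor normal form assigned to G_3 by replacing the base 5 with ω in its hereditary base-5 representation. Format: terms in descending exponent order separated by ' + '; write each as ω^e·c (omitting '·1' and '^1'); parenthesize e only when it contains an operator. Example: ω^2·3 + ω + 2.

G_0=11  [base 2] 2^(2 + 1) + 2 + 1  →[2↦3]→  3^(3 + 1) + 3 + 1 = 85  −1 ⇒ G_1=84
G_1=84  [base 3] 3^(3 + 1) + 3  →[3↦4]→  4^(4 + 1) + 4 = 1028  −1 ⇒ G_2=1027
G_2=1027  [base 4] 4^(4 + 1) + 3  →[4↦5]→  5^(5 + 1) + 3 = 15628  −1 ⇒ G_3=15627
G_3=15627  [base 5] 5^(5 + 1) + 2  →[5↦6]→  6^(6 + 1) + 2 = 279938  −1 ⇒ G_4=279937

ω^(ω + 1) + 2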